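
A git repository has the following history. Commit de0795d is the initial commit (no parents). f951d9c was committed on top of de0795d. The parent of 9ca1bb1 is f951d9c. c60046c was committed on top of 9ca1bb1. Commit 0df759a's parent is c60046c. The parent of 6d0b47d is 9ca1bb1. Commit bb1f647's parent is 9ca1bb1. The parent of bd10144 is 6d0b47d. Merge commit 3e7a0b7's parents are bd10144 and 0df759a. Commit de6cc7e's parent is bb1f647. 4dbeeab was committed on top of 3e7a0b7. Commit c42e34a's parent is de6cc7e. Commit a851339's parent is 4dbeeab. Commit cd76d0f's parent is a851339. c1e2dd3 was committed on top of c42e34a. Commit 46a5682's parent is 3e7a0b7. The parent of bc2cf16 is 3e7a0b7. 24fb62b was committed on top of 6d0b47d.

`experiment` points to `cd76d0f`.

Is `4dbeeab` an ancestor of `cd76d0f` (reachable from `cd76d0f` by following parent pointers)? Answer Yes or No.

Ancestors of cd76d0f (commits reachable by following parents): {0df759a, 3e7a0b7, 4dbeeab, 6d0b47d, 9ca1bb1, a851339, bd10144, c60046c, cd76d0f, de0795d, f951d9c}.
4dbeeab is in that set, so it is an ancestor of cd76d0f.

Yes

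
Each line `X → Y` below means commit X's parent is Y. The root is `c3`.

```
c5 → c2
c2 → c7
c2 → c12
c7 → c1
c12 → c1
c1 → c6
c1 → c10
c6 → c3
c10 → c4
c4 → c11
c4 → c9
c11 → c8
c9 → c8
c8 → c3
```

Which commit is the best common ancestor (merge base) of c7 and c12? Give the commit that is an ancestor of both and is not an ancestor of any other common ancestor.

c1

Ancestors of c7: {c1, c10, c11, c3, c4, c6, c7, c8, c9}.
Ancestors of c12: {c1, c10, c11, c12, c3, c4, c6, c8, c9}.
Common ancestors: {c1, c10, c11, c3, c4, c6, c8, c9}.
Among these, c1 is not an ancestor of any other common ancestor — it is the merge base.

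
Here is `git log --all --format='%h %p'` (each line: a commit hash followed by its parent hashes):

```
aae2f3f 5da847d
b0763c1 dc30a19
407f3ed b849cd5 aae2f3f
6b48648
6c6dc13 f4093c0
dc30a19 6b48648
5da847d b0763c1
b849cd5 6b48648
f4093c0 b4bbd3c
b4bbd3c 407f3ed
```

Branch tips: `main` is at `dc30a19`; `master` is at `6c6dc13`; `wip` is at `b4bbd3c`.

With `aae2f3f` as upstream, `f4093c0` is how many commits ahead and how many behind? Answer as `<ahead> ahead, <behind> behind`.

Reachable from f4093c0: {407f3ed, 5da847d, 6b48648, aae2f3f, b0763c1, b4bbd3c, b849cd5, dc30a19, f4093c0}.
Reachable from aae2f3f: {5da847d, 6b48648, aae2f3f, b0763c1, dc30a19}.
Only in f4093c0's history (ahead): {407f3ed, b4bbd3c, b849cd5, f4093c0} — 4.
Only in aae2f3f's history (behind): {} — 0.

4 ahead, 0 behind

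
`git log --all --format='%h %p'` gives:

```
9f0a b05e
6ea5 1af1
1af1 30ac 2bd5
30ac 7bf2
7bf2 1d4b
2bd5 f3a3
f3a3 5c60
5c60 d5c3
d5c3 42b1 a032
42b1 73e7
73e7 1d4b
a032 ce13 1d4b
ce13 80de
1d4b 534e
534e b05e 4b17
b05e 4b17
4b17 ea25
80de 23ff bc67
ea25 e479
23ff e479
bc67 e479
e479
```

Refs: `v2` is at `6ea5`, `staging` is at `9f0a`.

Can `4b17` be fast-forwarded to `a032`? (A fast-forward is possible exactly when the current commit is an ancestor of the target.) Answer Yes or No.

Yes

A fast-forward from 4b17 to a032 is possible iff 4b17 is an ancestor of a032.
Ancestors of a032: {1d4b, 23ff, 4b17, 534e, 80de, a032, b05e, bc67, ce13, e479, ea25}.
4b17 is among them, so fast-forward is possible.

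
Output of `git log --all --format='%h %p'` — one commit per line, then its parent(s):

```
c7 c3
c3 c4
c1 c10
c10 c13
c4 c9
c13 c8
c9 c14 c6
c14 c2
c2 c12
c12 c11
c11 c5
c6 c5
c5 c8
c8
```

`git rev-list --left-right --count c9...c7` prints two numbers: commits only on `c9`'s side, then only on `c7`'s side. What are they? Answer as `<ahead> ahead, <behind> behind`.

0 ahead, 3 behind

Reachable from c9: {c11, c12, c14, c2, c5, c6, c8, c9}.
Reachable from c7: {c11, c12, c14, c2, c3, c4, c5, c6, c7, c8, c9}.
Only in c9's history (ahead): {} — 0.
Only in c7's history (behind): {c3, c4, c7} — 3.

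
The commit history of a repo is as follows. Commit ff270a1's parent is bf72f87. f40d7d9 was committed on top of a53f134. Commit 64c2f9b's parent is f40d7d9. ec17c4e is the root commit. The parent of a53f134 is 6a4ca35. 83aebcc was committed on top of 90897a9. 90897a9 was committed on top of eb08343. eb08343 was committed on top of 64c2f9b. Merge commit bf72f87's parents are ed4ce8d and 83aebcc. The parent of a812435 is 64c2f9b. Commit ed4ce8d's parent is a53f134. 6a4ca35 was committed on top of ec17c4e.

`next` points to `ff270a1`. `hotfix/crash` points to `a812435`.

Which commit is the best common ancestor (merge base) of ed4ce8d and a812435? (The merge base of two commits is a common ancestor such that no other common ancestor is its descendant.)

Ancestors of ed4ce8d: {6a4ca35, a53f134, ec17c4e, ed4ce8d}.
Ancestors of a812435: {64c2f9b, 6a4ca35, a53f134, a812435, ec17c4e, f40d7d9}.
Common ancestors: {6a4ca35, a53f134, ec17c4e}.
Among these, a53f134 is not an ancestor of any other common ancestor — it is the merge base.

a53f134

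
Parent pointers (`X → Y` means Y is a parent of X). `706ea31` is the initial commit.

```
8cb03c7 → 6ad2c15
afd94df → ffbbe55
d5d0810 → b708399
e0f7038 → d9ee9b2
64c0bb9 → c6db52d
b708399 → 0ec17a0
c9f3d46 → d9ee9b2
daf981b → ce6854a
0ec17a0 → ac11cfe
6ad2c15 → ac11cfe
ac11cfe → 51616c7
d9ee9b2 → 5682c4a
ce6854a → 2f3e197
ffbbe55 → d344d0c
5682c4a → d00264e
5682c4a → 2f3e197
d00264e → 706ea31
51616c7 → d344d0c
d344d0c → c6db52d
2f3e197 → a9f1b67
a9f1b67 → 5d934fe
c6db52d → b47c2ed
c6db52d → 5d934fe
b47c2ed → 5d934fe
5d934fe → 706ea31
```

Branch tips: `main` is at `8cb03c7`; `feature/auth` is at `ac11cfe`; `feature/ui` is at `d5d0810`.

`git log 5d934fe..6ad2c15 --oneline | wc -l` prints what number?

Reachable from 6ad2c15: {51616c7, 5d934fe, 6ad2c15, 706ea31, ac11cfe, b47c2ed, c6db52d, d344d0c}.
Reachable from 5d934fe: {5d934fe, 706ea31}.
In 6ad2c15's history but not 5d934fe's: {51616c7, 6ad2c15, ac11cfe, b47c2ed, c6db52d, d344d0c} — 6 commits.

6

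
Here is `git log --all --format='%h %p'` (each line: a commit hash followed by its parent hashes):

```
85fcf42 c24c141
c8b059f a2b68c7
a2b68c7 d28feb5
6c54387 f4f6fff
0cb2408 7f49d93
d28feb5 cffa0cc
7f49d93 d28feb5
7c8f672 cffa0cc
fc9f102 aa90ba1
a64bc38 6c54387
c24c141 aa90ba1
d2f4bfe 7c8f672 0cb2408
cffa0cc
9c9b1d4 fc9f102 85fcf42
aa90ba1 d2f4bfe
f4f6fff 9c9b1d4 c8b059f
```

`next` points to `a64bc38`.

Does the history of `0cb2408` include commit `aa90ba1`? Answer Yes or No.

No

Ancestors of 0cb2408: {0cb2408, 7f49d93, cffa0cc, d28feb5}.
aa90ba1 is not in that set, so it is not an ancestor of 0cb2408.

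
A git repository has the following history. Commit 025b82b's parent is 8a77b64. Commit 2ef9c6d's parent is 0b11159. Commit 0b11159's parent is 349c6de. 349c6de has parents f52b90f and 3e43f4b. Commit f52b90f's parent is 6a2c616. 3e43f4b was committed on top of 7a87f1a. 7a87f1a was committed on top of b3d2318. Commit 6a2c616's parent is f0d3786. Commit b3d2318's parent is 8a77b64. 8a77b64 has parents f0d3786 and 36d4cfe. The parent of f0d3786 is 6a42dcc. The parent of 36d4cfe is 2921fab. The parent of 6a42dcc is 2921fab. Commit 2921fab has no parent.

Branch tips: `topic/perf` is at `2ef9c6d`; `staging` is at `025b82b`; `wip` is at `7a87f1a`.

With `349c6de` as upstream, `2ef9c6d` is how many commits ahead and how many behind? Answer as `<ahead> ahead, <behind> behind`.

Reachable from 2ef9c6d: {0b11159, 2921fab, 2ef9c6d, 349c6de, 36d4cfe, 3e43f4b, 6a2c616, 6a42dcc, 7a87f1a, 8a77b64, b3d2318, f0d3786, f52b90f}.
Reachable from 349c6de: {2921fab, 349c6de, 36d4cfe, 3e43f4b, 6a2c616, 6a42dcc, 7a87f1a, 8a77b64, b3d2318, f0d3786, f52b90f}.
Only in 2ef9c6d's history (ahead): {0b11159, 2ef9c6d} — 2.
Only in 349c6de's history (behind): {} — 0.

2 ahead, 0 behind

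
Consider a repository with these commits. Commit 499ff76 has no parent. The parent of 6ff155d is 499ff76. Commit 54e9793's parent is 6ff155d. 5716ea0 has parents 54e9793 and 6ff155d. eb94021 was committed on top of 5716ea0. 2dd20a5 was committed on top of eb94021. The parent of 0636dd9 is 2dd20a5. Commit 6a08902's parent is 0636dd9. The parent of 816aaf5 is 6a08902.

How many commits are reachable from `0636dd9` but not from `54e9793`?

4

Reachable from 0636dd9: {0636dd9, 2dd20a5, 499ff76, 54e9793, 5716ea0, 6ff155d, eb94021}.
Reachable from 54e9793: {499ff76, 54e9793, 6ff155d}.
In 0636dd9's history but not 54e9793's: {0636dd9, 2dd20a5, 5716ea0, eb94021} — 4 commits.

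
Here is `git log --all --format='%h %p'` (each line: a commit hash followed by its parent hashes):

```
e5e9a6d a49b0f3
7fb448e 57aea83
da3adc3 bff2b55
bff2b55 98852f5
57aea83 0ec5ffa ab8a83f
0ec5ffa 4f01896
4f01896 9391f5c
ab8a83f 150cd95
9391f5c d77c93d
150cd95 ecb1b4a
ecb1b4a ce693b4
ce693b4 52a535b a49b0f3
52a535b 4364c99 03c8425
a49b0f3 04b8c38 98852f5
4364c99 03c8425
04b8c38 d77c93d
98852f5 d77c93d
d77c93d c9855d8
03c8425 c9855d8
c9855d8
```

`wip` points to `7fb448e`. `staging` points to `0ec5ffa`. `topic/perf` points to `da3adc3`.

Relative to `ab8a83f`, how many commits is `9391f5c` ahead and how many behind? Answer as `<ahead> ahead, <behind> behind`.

Reachable from 9391f5c: {9391f5c, c9855d8, d77c93d}.
Reachable from ab8a83f: {03c8425, 04b8c38, 150cd95, 4364c99, 52a535b, 98852f5, a49b0f3, ab8a83f, c9855d8, ce693b4, d77c93d, ecb1b4a}.
Only in 9391f5c's history (ahead): {9391f5c} — 1.
Only in ab8a83f's history (behind): {03c8425, 04b8c38, 150cd95, 4364c99, 52a535b, 98852f5, a49b0f3, ab8a83f, ce693b4, ecb1b4a} — 10.

1 ahead, 10 behind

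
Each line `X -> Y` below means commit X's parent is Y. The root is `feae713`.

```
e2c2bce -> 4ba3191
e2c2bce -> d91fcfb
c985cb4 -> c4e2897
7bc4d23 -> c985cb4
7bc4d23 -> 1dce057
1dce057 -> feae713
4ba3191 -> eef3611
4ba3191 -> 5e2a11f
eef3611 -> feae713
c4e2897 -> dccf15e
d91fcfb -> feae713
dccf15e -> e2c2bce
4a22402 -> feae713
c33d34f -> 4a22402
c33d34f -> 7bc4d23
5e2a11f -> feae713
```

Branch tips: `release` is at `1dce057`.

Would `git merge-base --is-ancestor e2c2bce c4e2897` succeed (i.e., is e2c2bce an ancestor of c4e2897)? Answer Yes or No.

Ancestors of c4e2897 (commits reachable by following parents): {4ba3191, 5e2a11f, c4e2897, d91fcfb, dccf15e, e2c2bce, eef3611, feae713}.
e2c2bce is in that set, so it is an ancestor of c4e2897.

Yes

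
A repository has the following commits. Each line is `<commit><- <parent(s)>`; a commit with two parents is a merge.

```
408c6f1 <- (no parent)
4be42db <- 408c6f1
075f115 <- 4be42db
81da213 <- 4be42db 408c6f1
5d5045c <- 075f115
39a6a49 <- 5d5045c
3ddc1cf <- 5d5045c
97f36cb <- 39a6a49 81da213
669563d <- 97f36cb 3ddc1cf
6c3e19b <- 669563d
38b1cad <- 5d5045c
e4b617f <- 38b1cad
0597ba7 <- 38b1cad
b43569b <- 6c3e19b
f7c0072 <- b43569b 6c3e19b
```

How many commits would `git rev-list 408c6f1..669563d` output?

8

Reachable from 669563d: {075f115, 39a6a49, 3ddc1cf, 408c6f1, 4be42db, 5d5045c, 669563d, 81da213, 97f36cb}.
Reachable from 408c6f1: {408c6f1}.
In 669563d's history but not 408c6f1's: {075f115, 39a6a49, 3ddc1cf, 4be42db, 5d5045c, 669563d, 81da213, 97f36cb} — 8 commits.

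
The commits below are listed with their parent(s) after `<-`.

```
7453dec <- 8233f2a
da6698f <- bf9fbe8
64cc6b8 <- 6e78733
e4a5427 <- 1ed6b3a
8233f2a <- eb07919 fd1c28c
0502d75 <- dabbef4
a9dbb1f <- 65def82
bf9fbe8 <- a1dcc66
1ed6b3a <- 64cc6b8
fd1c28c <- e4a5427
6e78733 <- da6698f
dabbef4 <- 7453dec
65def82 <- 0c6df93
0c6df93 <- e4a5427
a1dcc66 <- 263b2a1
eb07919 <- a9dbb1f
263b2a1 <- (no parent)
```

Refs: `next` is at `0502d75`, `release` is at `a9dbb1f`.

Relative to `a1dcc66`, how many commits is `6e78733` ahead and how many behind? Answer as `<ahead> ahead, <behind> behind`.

Reachable from 6e78733: {263b2a1, 6e78733, a1dcc66, bf9fbe8, da6698f}.
Reachable from a1dcc66: {263b2a1, a1dcc66}.
Only in 6e78733's history (ahead): {6e78733, bf9fbe8, da6698f} — 3.
Only in a1dcc66's history (behind): {} — 0.

3 ahead, 0 behind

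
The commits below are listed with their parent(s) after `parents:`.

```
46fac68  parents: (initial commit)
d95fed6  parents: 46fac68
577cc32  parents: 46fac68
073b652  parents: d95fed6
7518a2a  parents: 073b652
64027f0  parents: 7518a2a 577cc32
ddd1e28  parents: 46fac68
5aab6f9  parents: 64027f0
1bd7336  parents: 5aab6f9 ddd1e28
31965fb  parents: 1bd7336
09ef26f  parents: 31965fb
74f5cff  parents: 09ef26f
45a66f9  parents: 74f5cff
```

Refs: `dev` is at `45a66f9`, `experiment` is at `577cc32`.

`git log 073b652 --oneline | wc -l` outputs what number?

Walking parent pointers from 073b652: reachable set = {073b652, 46fac68, d95fed6}.
That is 3 commits.

3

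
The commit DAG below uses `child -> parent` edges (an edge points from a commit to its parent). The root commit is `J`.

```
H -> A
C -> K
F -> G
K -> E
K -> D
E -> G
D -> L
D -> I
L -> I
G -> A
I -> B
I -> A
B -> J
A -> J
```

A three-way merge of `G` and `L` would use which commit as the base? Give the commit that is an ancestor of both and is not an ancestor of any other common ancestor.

Ancestors of G: {A, G, J}.
Ancestors of L: {A, B, I, J, L}.
Common ancestors: {A, J}.
Among these, A is not an ancestor of any other common ancestor — it is the merge base.

A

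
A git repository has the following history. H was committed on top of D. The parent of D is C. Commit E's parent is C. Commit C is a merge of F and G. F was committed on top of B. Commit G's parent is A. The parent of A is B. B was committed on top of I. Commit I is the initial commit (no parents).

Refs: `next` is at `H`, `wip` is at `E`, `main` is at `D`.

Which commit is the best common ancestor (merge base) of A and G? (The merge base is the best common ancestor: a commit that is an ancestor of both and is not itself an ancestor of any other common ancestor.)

A

Ancestors of A: {A, B, I}.
Ancestors of G: {A, B, G, I}.
Common ancestors: {A, B, I}.
Among these, A is not an ancestor of any other common ancestor — it is the merge base.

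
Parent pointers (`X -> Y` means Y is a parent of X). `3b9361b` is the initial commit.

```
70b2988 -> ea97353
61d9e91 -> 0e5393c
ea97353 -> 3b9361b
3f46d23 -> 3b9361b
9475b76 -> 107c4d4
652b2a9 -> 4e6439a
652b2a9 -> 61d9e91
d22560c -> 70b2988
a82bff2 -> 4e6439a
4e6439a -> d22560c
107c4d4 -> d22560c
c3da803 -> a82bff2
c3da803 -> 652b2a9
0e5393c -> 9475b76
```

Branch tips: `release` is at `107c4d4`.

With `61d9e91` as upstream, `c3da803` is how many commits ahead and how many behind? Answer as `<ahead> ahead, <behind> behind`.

4 ahead, 0 behind

Reachable from c3da803: {0e5393c, 107c4d4, 3b9361b, 4e6439a, 61d9e91, 652b2a9, 70b2988, 9475b76, a82bff2, c3da803, d22560c, ea97353}.
Reachable from 61d9e91: {0e5393c, 107c4d4, 3b9361b, 61d9e91, 70b2988, 9475b76, d22560c, ea97353}.
Only in c3da803's history (ahead): {4e6439a, 652b2a9, a82bff2, c3da803} — 4.
Only in 61d9e91's history (behind): {} — 0.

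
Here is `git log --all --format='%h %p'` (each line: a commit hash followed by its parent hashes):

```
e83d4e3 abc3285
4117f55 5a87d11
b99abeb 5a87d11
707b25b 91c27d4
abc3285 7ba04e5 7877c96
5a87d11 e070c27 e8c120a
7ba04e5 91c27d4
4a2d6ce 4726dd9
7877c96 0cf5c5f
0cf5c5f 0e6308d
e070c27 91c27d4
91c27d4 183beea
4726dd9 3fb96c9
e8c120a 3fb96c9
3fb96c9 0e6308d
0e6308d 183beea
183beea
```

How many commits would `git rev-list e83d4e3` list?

Walking parent pointers from e83d4e3: reachable set = {0cf5c5f, 0e6308d, 183beea, 7877c96, 7ba04e5, 91c27d4, abc3285, e83d4e3}.
That is 8 commits.

8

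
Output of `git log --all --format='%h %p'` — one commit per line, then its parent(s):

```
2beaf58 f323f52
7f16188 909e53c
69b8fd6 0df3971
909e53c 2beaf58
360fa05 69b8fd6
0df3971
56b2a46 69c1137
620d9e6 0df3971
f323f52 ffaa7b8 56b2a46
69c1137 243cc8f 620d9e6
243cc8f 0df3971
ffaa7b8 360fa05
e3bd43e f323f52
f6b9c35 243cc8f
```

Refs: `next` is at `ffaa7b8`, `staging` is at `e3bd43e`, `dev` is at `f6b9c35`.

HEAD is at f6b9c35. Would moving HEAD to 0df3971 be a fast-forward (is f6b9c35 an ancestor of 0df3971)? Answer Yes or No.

No

A fast-forward from f6b9c35 to 0df3971 is possible iff f6b9c35 is an ancestor of 0df3971.
Ancestors of 0df3971: {0df3971}.
f6b9c35 is not among them, so fast-forward is not possible.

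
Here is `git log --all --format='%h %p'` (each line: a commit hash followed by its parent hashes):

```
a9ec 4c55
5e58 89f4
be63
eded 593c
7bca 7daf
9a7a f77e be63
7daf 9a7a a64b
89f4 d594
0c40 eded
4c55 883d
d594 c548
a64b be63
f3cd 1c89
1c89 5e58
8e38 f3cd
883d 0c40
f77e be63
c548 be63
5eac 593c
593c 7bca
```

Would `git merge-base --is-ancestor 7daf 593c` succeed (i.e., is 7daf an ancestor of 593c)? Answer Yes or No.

Ancestors of 593c (commits reachable by following parents): {593c, 7bca, 7daf, 9a7a, a64b, be63, f77e}.
7daf is in that set, so it is an ancestor of 593c.

Yes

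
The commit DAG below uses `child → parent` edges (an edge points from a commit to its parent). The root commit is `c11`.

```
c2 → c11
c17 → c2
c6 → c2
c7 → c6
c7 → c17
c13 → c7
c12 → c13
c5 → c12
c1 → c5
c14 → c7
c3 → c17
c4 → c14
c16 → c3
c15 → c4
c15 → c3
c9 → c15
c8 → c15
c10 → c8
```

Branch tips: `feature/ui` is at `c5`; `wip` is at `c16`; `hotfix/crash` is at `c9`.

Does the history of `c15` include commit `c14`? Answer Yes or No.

Ancestors of c15 (commits reachable by following parents): {c11, c14, c15, c17, c2, c3, c4, c6, c7}.
c14 is in that set, so it is an ancestor of c15.

Yes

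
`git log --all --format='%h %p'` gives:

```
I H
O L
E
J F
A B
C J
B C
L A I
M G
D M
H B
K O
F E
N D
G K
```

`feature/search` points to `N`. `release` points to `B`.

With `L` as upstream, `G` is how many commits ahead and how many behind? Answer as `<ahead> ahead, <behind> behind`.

3 ahead, 0 behind

Reachable from G: {A, B, C, E, F, G, H, I, J, K, L, O}.
Reachable from L: {A, B, C, E, F, H, I, J, L}.
Only in G's history (ahead): {G, K, O} — 3.
Only in L's history (behind): {} — 0.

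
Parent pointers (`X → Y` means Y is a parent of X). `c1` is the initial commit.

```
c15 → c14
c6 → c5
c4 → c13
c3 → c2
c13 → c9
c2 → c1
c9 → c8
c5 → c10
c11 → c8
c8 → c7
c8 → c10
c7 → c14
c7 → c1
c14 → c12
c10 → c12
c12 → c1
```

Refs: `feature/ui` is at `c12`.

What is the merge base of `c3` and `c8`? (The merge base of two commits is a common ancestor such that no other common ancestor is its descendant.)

Ancestors of c3: {c1, c2, c3}.
Ancestors of c8: {c1, c10, c12, c14, c7, c8}.
Common ancestors: {c1}.
The only common ancestor is c1, so it is the merge base.

c1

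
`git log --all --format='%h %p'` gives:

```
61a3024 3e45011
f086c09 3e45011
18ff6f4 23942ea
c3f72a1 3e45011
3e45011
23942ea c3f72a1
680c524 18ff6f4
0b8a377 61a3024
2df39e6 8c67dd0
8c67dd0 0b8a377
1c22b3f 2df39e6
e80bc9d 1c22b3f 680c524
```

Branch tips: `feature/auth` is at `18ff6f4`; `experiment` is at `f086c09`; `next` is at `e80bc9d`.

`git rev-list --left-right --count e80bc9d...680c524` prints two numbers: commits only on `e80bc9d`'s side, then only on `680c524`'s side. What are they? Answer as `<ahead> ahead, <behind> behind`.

Reachable from e80bc9d: {0b8a377, 18ff6f4, 1c22b3f, 23942ea, 2df39e6, 3e45011, 61a3024, 680c524, 8c67dd0, c3f72a1, e80bc9d}.
Reachable from 680c524: {18ff6f4, 23942ea, 3e45011, 680c524, c3f72a1}.
Only in e80bc9d's history (ahead): {0b8a377, 1c22b3f, 2df39e6, 61a3024, 8c67dd0, e80bc9d} — 6.
Only in 680c524's history (behind): {} — 0.

6 ahead, 0 behind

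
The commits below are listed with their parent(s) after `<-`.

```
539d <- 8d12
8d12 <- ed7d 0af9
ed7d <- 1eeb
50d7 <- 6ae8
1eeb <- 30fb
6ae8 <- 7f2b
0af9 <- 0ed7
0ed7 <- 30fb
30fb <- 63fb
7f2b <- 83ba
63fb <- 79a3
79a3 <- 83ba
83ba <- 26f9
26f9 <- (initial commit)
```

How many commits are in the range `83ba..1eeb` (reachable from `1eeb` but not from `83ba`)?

4

Reachable from 1eeb: {1eeb, 26f9, 30fb, 63fb, 79a3, 83ba}.
Reachable from 83ba: {26f9, 83ba}.
In 1eeb's history but not 83ba's: {1eeb, 30fb, 63fb, 79a3} — 4 commits.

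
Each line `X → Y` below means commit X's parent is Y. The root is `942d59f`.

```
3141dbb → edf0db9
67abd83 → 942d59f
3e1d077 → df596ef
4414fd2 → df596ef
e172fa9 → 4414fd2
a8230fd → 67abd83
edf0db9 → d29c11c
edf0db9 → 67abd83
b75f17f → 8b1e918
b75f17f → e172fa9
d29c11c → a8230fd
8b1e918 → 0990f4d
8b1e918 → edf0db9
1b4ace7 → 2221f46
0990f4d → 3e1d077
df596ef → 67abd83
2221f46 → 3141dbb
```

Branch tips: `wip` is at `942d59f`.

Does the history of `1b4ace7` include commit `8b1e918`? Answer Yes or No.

Ancestors of 1b4ace7: {1b4ace7, 2221f46, 3141dbb, 67abd83, 942d59f, a8230fd, d29c11c, edf0db9}.
8b1e918 is not in that set, so it is not an ancestor of 1b4ace7.

No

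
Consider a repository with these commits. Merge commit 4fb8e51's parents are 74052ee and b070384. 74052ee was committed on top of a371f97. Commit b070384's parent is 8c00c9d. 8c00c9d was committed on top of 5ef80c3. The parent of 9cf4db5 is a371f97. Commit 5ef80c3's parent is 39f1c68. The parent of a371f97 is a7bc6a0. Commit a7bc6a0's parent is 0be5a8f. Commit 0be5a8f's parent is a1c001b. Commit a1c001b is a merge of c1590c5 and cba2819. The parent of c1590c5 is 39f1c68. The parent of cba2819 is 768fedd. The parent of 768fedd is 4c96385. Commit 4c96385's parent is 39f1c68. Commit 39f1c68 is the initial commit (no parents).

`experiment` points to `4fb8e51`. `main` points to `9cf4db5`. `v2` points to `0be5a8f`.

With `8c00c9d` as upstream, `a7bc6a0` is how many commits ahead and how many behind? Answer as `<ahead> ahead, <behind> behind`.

7 ahead, 2 behind

Reachable from a7bc6a0: {0be5a8f, 39f1c68, 4c96385, 768fedd, a1c001b, a7bc6a0, c1590c5, cba2819}.
Reachable from 8c00c9d: {39f1c68, 5ef80c3, 8c00c9d}.
Only in a7bc6a0's history (ahead): {0be5a8f, 4c96385, 768fedd, a1c001b, a7bc6a0, c1590c5, cba2819} — 7.
Only in 8c00c9d's history (behind): {5ef80c3, 8c00c9d} — 2.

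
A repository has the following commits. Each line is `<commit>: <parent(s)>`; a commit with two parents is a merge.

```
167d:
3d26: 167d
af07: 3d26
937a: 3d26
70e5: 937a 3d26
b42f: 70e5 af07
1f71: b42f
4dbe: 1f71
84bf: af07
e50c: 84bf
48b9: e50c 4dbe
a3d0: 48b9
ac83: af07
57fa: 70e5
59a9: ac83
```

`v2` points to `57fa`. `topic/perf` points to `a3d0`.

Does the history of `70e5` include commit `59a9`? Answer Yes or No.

Ancestors of 70e5: {167d, 3d26, 70e5, 937a}.
59a9 is not in that set, so it is not an ancestor of 70e5.

No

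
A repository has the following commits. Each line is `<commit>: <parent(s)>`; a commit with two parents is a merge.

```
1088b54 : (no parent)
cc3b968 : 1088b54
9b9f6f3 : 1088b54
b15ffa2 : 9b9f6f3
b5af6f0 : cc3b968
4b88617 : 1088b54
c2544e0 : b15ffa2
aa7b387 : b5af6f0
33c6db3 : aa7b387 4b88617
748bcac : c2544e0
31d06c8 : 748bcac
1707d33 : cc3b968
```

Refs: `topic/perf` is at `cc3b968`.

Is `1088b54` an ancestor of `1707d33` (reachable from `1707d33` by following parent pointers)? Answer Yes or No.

Ancestors of 1707d33 (commits reachable by following parents): {1088b54, 1707d33, cc3b968}.
1088b54 is in that set, so it is an ancestor of 1707d33.

Yes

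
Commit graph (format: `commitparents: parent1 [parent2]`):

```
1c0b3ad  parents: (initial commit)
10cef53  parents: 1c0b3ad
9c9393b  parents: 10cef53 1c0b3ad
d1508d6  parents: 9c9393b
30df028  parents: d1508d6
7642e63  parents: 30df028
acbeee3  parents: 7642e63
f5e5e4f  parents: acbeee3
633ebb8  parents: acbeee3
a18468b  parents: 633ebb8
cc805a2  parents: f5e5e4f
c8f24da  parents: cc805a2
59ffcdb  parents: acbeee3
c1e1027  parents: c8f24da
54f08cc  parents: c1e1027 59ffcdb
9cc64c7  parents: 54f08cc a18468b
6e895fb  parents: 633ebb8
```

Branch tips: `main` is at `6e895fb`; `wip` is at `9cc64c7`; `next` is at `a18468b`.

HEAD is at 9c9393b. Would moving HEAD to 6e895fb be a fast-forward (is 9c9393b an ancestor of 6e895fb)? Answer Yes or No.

A fast-forward from 9c9393b to 6e895fb is possible iff 9c9393b is an ancestor of 6e895fb.
Ancestors of 6e895fb: {10cef53, 1c0b3ad, 30df028, 633ebb8, 6e895fb, 7642e63, 9c9393b, acbeee3, d1508d6}.
9c9393b is among them, so fast-forward is possible.

Yes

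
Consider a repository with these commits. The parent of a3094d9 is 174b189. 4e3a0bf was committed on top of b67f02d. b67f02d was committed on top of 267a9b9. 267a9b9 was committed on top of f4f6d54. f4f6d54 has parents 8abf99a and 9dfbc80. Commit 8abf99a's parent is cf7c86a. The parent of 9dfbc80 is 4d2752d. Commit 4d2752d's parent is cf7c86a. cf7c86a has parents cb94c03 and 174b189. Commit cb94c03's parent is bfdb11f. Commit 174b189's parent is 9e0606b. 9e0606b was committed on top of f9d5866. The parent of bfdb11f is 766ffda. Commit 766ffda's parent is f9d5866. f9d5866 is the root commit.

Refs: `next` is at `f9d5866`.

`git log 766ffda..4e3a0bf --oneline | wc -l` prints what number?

Reachable from 4e3a0bf: {174b189, 267a9b9, 4d2752d, 4e3a0bf, 766ffda, 8abf99a, 9dfbc80, 9e0606b, b67f02d, bfdb11f, cb94c03, cf7c86a, f4f6d54, f9d5866}.
Reachable from 766ffda: {766ffda, f9d5866}.
In 4e3a0bf's history but not 766ffda's: {174b189, 267a9b9, 4d2752d, 4e3a0bf, 8abf99a, 9dfbc80, 9e0606b, b67f02d, bfdb11f, cb94c03, cf7c86a, f4f6d54} — 12 commits.

12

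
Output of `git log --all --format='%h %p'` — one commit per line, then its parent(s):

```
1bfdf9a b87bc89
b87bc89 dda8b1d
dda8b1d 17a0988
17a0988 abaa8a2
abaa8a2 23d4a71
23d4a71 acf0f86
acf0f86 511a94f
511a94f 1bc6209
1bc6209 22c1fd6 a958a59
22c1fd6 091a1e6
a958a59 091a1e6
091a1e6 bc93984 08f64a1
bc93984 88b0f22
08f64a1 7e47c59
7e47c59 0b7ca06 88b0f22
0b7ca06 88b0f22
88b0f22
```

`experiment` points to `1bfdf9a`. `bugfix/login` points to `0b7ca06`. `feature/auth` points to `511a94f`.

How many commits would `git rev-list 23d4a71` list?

Walking parent pointers from 23d4a71: reachable set = {08f64a1, 091a1e6, 0b7ca06, 1bc6209, 22c1fd6, 23d4a71, 511a94f, 7e47c59, 88b0f22, a958a59, acf0f86, bc93984}.
That is 12 commits.

12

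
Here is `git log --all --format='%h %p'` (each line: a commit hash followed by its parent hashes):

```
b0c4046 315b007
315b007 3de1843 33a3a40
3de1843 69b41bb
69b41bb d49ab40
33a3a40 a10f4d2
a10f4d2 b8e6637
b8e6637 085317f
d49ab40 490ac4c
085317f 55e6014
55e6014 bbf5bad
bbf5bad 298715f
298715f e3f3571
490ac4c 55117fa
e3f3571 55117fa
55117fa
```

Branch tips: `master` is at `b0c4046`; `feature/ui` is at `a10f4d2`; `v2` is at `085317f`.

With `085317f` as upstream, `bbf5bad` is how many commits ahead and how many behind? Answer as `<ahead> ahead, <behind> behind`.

Reachable from bbf5bad: {298715f, 55117fa, bbf5bad, e3f3571}.
Reachable from 085317f: {085317f, 298715f, 55117fa, 55e6014, bbf5bad, e3f3571}.
Only in bbf5bad's history (ahead): {} — 0.
Only in 085317f's history (behind): {085317f, 55e6014} — 2.

0 ahead, 2 behind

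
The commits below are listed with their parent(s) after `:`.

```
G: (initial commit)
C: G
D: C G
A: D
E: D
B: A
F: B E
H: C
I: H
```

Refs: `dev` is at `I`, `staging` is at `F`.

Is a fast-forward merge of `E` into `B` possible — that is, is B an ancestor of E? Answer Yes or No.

A fast-forward from B to E is possible iff B is an ancestor of E.
Ancestors of E: {C, D, E, G}.
B is not among them, so fast-forward is not possible.

No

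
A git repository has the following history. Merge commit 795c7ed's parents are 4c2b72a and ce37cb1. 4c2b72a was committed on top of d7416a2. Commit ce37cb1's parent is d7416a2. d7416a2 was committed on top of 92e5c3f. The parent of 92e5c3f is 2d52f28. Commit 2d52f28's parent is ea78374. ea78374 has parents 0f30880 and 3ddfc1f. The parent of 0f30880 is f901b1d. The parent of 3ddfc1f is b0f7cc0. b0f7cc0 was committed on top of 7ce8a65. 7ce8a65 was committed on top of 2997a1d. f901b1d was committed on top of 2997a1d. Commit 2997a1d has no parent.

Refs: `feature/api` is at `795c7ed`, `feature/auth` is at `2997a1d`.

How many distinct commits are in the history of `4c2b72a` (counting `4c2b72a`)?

Walking parent pointers from 4c2b72a: reachable set = {0f30880, 2997a1d, 2d52f28, 3ddfc1f, 4c2b72a, 7ce8a65, 92e5c3f, b0f7cc0, d7416a2, ea78374, f901b1d}.
That is 11 commits.

11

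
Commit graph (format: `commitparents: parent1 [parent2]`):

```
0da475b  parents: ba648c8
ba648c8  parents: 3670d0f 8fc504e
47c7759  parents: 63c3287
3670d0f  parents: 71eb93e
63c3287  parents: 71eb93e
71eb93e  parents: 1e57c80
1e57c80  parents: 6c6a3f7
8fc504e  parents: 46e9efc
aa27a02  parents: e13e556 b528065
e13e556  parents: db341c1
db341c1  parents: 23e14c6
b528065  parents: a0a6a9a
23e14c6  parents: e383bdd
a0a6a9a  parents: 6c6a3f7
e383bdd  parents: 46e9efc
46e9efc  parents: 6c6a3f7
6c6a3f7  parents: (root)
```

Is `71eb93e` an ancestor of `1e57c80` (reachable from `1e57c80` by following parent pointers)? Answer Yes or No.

Ancestors of 1e57c80: {1e57c80, 6c6a3f7}.
71eb93e is not in that set, so it is not an ancestor of 1e57c80.

No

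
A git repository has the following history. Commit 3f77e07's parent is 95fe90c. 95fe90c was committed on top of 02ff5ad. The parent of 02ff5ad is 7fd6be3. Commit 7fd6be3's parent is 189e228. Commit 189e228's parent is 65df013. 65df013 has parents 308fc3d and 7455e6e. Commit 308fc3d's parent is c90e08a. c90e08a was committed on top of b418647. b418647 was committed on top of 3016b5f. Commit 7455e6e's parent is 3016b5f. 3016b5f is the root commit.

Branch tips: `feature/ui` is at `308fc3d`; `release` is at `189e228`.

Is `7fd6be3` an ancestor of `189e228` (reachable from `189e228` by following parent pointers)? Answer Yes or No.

No

Ancestors of 189e228: {189e228, 3016b5f, 308fc3d, 65df013, 7455e6e, b418647, c90e08a}.
7fd6be3 is not in that set, so it is not an ancestor of 189e228.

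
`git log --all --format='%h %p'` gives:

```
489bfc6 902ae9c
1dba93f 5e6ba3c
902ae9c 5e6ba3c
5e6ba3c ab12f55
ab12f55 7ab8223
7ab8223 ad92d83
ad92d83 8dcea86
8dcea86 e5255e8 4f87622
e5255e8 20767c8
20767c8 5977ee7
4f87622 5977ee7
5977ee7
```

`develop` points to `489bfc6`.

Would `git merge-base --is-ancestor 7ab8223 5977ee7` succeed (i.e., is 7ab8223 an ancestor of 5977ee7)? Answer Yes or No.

Ancestors of 5977ee7: {5977ee7}.
7ab8223 is not in that set, so it is not an ancestor of 5977ee7.

No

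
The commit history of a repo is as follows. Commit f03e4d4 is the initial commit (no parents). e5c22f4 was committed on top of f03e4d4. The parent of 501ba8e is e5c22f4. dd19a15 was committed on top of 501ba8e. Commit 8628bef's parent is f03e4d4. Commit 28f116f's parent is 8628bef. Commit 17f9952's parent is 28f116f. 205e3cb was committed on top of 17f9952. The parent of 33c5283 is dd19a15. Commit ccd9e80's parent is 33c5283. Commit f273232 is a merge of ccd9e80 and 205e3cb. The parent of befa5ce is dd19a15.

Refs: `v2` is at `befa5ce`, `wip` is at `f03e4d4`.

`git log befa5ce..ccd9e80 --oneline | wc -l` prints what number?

2

Reachable from ccd9e80: {33c5283, 501ba8e, ccd9e80, dd19a15, e5c22f4, f03e4d4}.
Reachable from befa5ce: {501ba8e, befa5ce, dd19a15, e5c22f4, f03e4d4}.
In ccd9e80's history but not befa5ce's: {33c5283, ccd9e80} — 2 commits.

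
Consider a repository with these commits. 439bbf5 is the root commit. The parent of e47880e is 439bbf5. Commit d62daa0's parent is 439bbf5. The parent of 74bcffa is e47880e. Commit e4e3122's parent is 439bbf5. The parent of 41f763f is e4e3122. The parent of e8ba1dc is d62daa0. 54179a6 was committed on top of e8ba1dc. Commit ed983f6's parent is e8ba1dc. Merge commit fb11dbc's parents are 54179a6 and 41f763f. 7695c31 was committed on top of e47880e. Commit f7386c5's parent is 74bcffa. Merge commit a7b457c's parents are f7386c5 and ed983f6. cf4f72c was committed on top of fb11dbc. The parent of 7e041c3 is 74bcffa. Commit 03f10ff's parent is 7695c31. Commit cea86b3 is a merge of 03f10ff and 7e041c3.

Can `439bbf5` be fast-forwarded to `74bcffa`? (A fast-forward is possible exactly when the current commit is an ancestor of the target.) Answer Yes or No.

A fast-forward from 439bbf5 to 74bcffa is possible iff 439bbf5 is an ancestor of 74bcffa.
Ancestors of 74bcffa: {439bbf5, 74bcffa, e47880e}.
439bbf5 is among them, so fast-forward is possible.

Yes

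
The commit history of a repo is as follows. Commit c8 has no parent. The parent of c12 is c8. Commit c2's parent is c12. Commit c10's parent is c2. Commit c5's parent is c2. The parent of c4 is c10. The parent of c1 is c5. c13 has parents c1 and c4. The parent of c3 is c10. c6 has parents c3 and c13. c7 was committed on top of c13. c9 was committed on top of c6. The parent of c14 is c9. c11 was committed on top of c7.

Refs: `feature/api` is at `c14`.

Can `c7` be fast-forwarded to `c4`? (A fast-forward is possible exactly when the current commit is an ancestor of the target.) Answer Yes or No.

A fast-forward from c7 to c4 is possible iff c7 is an ancestor of c4.
Ancestors of c4: {c10, c12, c2, c4, c8}.
c7 is not among them, so fast-forward is not possible.

No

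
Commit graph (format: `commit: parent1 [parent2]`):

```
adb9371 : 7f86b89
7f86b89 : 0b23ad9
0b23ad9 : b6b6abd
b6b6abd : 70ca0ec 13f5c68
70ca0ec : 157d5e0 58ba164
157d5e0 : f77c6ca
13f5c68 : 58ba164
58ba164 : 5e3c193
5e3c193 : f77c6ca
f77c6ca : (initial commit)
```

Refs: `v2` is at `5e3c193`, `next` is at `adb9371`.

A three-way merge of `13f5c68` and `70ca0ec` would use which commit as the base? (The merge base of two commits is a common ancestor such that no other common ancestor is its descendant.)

58ba164

Ancestors of 13f5c68: {13f5c68, 58ba164, 5e3c193, f77c6ca}.
Ancestors of 70ca0ec: {157d5e0, 58ba164, 5e3c193, 70ca0ec, f77c6ca}.
Common ancestors: {58ba164, 5e3c193, f77c6ca}.
Among these, 58ba164 is not an ancestor of any other common ancestor — it is the merge base.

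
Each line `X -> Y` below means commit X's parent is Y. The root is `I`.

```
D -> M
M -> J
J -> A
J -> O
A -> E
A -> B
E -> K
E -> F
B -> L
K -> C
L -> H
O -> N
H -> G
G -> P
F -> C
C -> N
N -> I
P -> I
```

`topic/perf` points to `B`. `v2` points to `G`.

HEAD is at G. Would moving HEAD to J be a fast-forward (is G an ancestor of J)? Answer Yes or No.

Yes

A fast-forward from G to J is possible iff G is an ancestor of J.
Ancestors of J: {A, B, C, E, F, G, H, I, J, K, L, N, O, P}.
G is among them, so fast-forward is possible.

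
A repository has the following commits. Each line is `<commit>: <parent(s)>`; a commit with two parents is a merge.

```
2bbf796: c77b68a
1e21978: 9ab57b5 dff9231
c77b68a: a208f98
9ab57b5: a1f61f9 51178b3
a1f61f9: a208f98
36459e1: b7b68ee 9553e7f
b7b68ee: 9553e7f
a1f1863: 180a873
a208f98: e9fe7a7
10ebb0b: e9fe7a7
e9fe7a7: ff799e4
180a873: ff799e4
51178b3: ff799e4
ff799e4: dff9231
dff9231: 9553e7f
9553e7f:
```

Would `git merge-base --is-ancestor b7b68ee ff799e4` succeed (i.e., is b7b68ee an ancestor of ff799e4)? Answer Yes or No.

Ancestors of ff799e4: {9553e7f, dff9231, ff799e4}.
b7b68ee is not in that set, so it is not an ancestor of ff799e4.

No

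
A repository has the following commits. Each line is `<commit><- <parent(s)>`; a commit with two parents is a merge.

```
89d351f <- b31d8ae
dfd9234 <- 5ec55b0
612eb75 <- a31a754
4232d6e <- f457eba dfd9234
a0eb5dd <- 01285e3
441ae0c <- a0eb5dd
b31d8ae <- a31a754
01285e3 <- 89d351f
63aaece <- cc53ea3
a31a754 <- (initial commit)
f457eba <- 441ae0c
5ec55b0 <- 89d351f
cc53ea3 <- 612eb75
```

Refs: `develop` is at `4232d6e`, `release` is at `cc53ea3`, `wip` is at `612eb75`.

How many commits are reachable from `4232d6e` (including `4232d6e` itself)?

10

Walking parent pointers from 4232d6e: reachable set = {01285e3, 4232d6e, 441ae0c, 5ec55b0, 89d351f, a0eb5dd, a31a754, b31d8ae, dfd9234, f457eba}.
That is 10 commits.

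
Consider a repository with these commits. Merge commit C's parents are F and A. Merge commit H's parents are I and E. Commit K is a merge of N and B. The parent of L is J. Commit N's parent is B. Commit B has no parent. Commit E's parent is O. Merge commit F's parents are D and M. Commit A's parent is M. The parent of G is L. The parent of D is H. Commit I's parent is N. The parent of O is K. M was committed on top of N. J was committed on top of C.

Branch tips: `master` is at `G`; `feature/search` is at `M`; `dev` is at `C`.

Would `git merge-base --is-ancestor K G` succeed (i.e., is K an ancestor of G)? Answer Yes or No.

Ancestors of G (commits reachable by following parents): {A, B, C, D, E, F, G, H, I, J, K, L, M, N, O}.
K is in that set, so it is an ancestor of G.

Yes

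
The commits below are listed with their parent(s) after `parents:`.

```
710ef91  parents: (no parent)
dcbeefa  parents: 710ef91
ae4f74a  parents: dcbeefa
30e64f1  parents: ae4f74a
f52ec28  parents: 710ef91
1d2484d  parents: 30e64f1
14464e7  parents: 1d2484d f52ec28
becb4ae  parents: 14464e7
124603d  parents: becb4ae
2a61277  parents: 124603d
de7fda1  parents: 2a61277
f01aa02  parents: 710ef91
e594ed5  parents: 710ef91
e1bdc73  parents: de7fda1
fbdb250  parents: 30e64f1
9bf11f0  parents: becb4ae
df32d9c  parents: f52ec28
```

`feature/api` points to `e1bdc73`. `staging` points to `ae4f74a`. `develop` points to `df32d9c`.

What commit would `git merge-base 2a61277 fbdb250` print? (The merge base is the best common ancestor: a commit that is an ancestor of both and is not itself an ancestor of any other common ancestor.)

Ancestors of 2a61277: {124603d, 14464e7, 1d2484d, 2a61277, 30e64f1, 710ef91, ae4f74a, becb4ae, dcbeefa, f52ec28}.
Ancestors of fbdb250: {30e64f1, 710ef91, ae4f74a, dcbeefa, fbdb250}.
Common ancestors: {30e64f1, 710ef91, ae4f74a, dcbeefa}.
Among these, 30e64f1 is not an ancestor of any other common ancestor — it is the merge base.

30e64f1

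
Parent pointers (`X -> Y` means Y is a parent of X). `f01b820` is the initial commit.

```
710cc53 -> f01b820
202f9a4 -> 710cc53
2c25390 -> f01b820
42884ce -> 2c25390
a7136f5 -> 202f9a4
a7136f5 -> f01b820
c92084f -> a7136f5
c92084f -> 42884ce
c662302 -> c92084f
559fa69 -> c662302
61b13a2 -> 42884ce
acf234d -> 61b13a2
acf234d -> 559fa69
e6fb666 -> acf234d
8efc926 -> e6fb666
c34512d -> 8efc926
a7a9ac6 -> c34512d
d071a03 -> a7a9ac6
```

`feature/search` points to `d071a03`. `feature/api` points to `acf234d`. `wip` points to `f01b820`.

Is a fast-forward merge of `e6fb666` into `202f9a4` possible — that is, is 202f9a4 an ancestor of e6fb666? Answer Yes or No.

A fast-forward from 202f9a4 to e6fb666 is possible iff 202f9a4 is an ancestor of e6fb666.
Ancestors of e6fb666: {202f9a4, 2c25390, 42884ce, 559fa69, 61b13a2, 710cc53, a7136f5, acf234d, c662302, c92084f, e6fb666, f01b820}.
202f9a4 is among them, so fast-forward is possible.

Yes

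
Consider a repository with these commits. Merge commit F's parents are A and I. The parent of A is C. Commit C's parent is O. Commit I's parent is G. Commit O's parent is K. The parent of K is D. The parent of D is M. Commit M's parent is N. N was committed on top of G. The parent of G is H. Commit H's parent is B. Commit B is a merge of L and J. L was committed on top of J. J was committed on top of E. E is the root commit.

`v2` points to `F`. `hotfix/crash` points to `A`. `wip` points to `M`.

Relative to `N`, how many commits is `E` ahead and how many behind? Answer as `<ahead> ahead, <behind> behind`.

0 ahead, 6 behind

Reachable from E: {E}.
Reachable from N: {B, E, G, H, J, L, N}.
Only in E's history (ahead): {} — 0.
Only in N's history (behind): {B, G, H, J, L, N} — 6.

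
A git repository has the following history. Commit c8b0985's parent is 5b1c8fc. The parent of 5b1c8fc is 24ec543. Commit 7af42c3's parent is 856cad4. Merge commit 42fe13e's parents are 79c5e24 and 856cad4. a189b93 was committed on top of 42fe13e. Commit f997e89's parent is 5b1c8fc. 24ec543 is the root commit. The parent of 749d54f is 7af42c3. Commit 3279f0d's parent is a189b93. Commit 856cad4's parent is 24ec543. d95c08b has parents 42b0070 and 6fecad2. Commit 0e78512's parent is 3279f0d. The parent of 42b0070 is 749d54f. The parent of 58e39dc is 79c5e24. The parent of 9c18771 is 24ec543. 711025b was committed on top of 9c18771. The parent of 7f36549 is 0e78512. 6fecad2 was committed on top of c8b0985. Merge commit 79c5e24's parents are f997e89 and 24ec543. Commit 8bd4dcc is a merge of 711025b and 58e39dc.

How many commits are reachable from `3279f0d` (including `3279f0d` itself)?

8

Walking parent pointers from 3279f0d: reachable set = {24ec543, 3279f0d, 42fe13e, 5b1c8fc, 79c5e24, 856cad4, a189b93, f997e89}.
That is 8 commits.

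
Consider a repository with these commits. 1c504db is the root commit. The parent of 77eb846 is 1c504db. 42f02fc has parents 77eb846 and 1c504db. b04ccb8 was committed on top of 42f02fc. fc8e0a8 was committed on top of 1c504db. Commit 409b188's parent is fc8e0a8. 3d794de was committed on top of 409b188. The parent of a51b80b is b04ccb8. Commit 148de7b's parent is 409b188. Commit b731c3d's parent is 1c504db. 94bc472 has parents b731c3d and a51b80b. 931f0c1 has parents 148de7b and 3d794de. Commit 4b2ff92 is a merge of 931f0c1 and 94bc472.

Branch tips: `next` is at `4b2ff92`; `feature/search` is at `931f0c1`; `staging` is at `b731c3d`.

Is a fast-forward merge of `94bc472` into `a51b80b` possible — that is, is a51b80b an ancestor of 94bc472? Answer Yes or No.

A fast-forward from a51b80b to 94bc472 is possible iff a51b80b is an ancestor of 94bc472.
Ancestors of 94bc472: {1c504db, 42f02fc, 77eb846, 94bc472, a51b80b, b04ccb8, b731c3d}.
a51b80b is among them, so fast-forward is possible.

Yes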